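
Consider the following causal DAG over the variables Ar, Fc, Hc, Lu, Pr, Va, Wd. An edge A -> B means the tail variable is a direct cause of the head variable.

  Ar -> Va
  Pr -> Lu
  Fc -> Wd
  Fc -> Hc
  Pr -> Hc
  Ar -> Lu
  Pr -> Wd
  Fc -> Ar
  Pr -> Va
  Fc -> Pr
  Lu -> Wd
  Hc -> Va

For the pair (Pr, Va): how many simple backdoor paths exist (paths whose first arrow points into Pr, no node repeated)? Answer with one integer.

A backdoor path from Pr to Va is any simple undirected path whose first edge points into Pr (i.e. leaves Pr via a parent).
Parents of Pr: {Fc}.
Enumerating:
  P1: Pr <- Fc -> Ar -> Va
  P2: Pr <- Fc -> Hc -> Va
  P3: Pr <- Fc -> Wd <- Lu <- Ar -> Va
That exhausts the simple backdoor paths. Count: 3.

3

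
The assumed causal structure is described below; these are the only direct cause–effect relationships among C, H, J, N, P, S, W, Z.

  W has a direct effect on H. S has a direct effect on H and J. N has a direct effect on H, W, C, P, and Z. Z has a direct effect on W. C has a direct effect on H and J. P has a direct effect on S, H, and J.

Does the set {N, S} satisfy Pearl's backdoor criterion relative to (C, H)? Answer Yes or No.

Yes

Backdoor paths from C to H (paths whose first edge points into C):
  P1: C <- N -> Z -> W -> H
  P2: C <- N -> P -> S -> H
  P3: C <- N -> P -> J <- S -> H
  P4: C <- N -> P -> H
  P5: C <- N -> W -> H
  P6: C <- N -> H
Condition 1 (no descendant of C in the set): holds — descendants of C are {H, J}; none are in {N, S}.
Condition 2 (every backdoor path blocked by {N, S}):
  P1: blocked at fork node N ∈ conditioning set.
  P2: blocked at fork node N ∈ conditioning set.
  P3: blocked at fork node N ∈ conditioning set.
  P4: blocked at fork node N ∈ conditioning set.
  P5: blocked at fork node N ∈ conditioning set.
  P6: blocked at fork node N ∈ conditioning set.
{N, S} satisfies the backdoor criterion.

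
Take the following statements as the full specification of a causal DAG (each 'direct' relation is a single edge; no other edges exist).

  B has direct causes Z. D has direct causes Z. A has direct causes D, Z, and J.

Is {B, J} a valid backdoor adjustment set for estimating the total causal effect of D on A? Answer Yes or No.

No

Backdoor paths from D to A (paths whose first edge points into D):
  P1: D <- Z -> A
Condition 1 (no descendant of D in the set): holds — descendants of D are {A}; none are in {B, J}.
Condition 2 (every backdoor path blocked by {B, J}):
  P1: open — no interior node is in the conditioning set.
{B, J} does not satisfy the backdoor criterion.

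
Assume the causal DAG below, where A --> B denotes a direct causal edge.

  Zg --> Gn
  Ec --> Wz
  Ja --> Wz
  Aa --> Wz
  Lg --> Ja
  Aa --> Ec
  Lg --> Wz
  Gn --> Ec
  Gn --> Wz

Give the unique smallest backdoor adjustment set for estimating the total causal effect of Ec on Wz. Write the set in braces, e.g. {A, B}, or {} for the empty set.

{Aa, Gn}

Variables eligible for adjustment (non-descendants of Ec, excluding Ec and Wz): {Aa, Gn, Ja, Lg, Zg}.
Backdoor paths from Ec to Wz:
  P1: Ec <- Aa -> Wz
  P2: Ec <- Gn -> Wz
The empty set is not sufficient: P1 (Ec <- Aa -> Wz) has no collider blocking it and no conditioned non-collider, so it is open.
Try {Aa, Gn}:
  P1: blocked at fork node Aa ∈ conditioning set.
  P2: blocked at fork node Gn ∈ conditioning set.
{Aa, Gn} contains no descendant of Ec and blocks every backdoor path.
Every element of {Aa, Gn} is needed (dropping Aa leaves P1 open; dropping Gn leaves P2 open), so no proper subset is valid.
Among all size-2 subsets of the eligible variables, only {Aa, Gn} blocks every backdoor path, so it is the unique smallest valid adjustment set.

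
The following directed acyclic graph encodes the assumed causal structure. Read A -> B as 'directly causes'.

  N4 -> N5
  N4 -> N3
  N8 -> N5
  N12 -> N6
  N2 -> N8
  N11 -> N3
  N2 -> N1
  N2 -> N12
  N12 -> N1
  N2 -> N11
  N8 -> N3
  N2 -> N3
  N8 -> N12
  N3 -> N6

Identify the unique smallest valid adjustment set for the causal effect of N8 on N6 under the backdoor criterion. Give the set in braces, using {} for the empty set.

Variables eligible for adjustment (non-descendants of N8, excluding N8 and N6): {N11, N2, N4}.
Backdoor paths from N8 to N6:
  P1: N8 <- N2 -> N11 -> N3 -> N6
  P2: N8 <- N2 -> N12 -> N6
  P3: N8 <- N2 -> N3 -> N6
  P4: N8 <- N2 -> N1 <- N12 -> N6
The empty set is not sufficient: P1 (N8 <- N2 -> N11 -> N3 -> N6) has no collider blocking it and no conditioned non-collider, so it is open.
Try {N2}:
  P1: blocked at fork node N2 ∈ conditioning set.
  P2: blocked at fork node N2 ∈ conditioning set.
  P3: blocked at fork node N2 ∈ conditioning set.
  P4: blocked at fork node N2 ∈ conditioning set.
{N2} contains no descendant of N8 and blocks every backdoor path.
No other singleton works — e.g. {N4} leaves P1 open — so {N2} is the unique smallest valid adjustment set.

{N2}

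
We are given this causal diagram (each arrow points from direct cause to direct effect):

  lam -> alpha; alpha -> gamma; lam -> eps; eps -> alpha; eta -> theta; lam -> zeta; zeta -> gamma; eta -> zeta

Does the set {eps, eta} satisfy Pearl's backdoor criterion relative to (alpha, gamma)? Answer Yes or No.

No

Backdoor paths from alpha to gamma (paths whose first edge points into alpha):
  P1: alpha <- lam -> zeta -> gamma
  P2: alpha <- eps <- lam -> zeta -> gamma
Condition 1 (no descendant of alpha in the set): holds — descendants of alpha are {gamma}; none are in {eps, eta}.
Condition 2 (every backdoor path blocked by {eps, eta}):
  P1: open — no interior node is in the conditioning set.
  P2: blocked at chain node eps ∈ conditioning set.
{eps, eta} does not satisfy the backdoor criterion.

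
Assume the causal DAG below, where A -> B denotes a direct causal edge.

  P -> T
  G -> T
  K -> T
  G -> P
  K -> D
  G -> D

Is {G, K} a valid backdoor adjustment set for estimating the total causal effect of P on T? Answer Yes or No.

Yes

Backdoor paths from P to T (paths whose first edge points into P):
  P1: P <- G -> T
  P2: P <- G -> D <- K -> T
Condition 1 (no descendant of P in the set): holds — descendants of P are {T}; none are in {G, K}.
Condition 2 (every backdoor path blocked by {G, K}):
  P1: blocked at fork node G ∈ conditioning set.
  P2: blocked at fork node G ∈ conditioning set.
{G, K} satisfies the backdoor criterion.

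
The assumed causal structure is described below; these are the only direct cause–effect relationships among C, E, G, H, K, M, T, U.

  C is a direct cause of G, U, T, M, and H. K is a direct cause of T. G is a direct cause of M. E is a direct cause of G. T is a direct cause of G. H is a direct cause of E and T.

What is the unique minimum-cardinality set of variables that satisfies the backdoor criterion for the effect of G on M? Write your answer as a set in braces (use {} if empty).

Variables eligible for adjustment (non-descendants of G, excluding G and M): {C, E, H, K, T, U}.
Backdoor paths from G to M:
  P1: G <- C -> M
  P2: G <- T <- C -> M
  P3: G <- T <- H <- C -> M
  P4: G <- E <- H <- C -> M
  P5: G <- E <- H -> T <- C -> M
The empty set is not sufficient: P1 (G <- C -> M) has no collider blocking it and no conditioned non-collider, so it is open.
Try {C}:
  P1: blocked at fork node C ∈ conditioning set.
  P2: blocked at fork node C ∈ conditioning set.
  P3: blocked at fork node C ∈ conditioning set.
  P4: blocked at fork node C ∈ conditioning set.
  P5: blocked at collider T (neither it nor any descendant is in the conditioning set).
{C} contains no descendant of G and blocks every backdoor path.
No other singleton works — e.g. {K} leaves P1 open — so {C} is the unique smallest valid adjustment set.

{C}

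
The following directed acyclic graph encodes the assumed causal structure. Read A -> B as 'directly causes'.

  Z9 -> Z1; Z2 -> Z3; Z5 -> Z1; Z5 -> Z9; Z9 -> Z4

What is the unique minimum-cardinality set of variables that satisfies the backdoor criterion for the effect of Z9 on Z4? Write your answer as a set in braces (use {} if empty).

{}

Variables eligible for adjustment (non-descendants of Z9, excluding Z9 and Z4): {Z2, Z3, Z5}.
Backdoor paths from Z9 to Z4:
  (none)
With no backdoor paths the empty set already satisfies the criterion, and it is trivially minimal.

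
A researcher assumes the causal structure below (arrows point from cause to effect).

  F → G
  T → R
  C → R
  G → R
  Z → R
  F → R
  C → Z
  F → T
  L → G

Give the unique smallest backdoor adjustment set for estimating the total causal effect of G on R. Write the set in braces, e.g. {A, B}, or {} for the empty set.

{F}

Variables eligible for adjustment (non-descendants of G, excluding G and R): {C, F, L, T, Z}.
Backdoor paths from G to R:
  P1: G <- F -> T -> R
  P2: G <- F -> R
The empty set is not sufficient: P1 (G <- F -> T -> R) has no collider blocking it and no conditioned non-collider, so it is open.
Try {F}:
  P1: blocked at fork node F ∈ conditioning set.
  P2: blocked at fork node F ∈ conditioning set.
{F} contains no descendant of G and blocks every backdoor path.
No other singleton works — e.g. {L} leaves P1 open — so {F} is the unique smallest valid adjustment set.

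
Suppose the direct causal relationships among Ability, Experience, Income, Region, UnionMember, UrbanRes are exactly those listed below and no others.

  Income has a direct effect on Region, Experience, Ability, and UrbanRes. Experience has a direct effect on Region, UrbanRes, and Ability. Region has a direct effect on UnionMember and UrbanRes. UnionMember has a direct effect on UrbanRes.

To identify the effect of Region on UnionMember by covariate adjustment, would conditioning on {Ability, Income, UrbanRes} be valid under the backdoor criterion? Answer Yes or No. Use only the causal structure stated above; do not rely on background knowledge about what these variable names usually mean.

Backdoor paths from Region to UnionMember (paths whose first edge points into Region):
  P1: Region <- Income -> Experience -> UrbanRes <- UnionMember
  P2: Region <- Income -> UrbanRes <- UnionMember
  P3: Region <- Income -> Ability <- Experience -> UrbanRes <- UnionMember
  P4: Region <- Experience <- Income -> UrbanRes <- UnionMember
  P5: Region <- Experience -> UrbanRes <- UnionMember
  P6: Region <- Experience -> Ability <- Income -> UrbanRes <- UnionMember
Condition 1 (no descendant of Region in the set): FAILS — UrbanRes is a descendant of Region.
Condition 2 (every backdoor path blocked by {Ability, Income, UrbanRes}):
  P1: blocked at fork node Income ∈ conditioning set.
  P2: blocked at fork node Income ∈ conditioning set.
  P3: blocked at fork node Income ∈ conditioning set.
  P4: blocked at fork node Income ∈ conditioning set.
  P5: open — collider(s) UrbanRes are conditioned on (or have a conditioned descendant) and no non-collider on the path is in the set.
  P6: blocked at fork node Income ∈ conditioning set.
{Ability, Income, UrbanRes} does not satisfy the backdoor criterion.

No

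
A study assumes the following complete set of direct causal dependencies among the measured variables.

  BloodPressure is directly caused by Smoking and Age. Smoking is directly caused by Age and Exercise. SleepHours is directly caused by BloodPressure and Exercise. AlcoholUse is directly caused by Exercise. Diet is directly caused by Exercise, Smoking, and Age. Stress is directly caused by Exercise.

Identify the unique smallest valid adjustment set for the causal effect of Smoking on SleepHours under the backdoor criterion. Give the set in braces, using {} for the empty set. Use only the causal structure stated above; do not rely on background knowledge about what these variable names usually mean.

{Age, Exercise}

Variables eligible for adjustment (non-descendants of Smoking, excluding Smoking and SleepHours): {Age, AlcoholUse, Exercise, Stress}.
Backdoor paths from Smoking to SleepHours:
  P1: Smoking <- Exercise -> SleepHours
  P2: Smoking <- Exercise -> Diet <- Age -> BloodPressure -> SleepHours
  P3: Smoking <- Age -> BloodPressure -> SleepHours
  P4: Smoking <- Age -> Diet <- Exercise -> SleepHours
The empty set is not sufficient: P1 (Smoking <- Exercise -> SleepHours) has no collider blocking it and no conditioned non-collider, so it is open.
Try {Age, Exercise}:
  P1: blocked at fork node Exercise ∈ conditioning set.
  P2: blocked at fork node Exercise ∈ conditioning set.
  P3: blocked at fork node Age ∈ conditioning set.
  P4: blocked at fork node Age ∈ conditioning set.
{Age, Exercise} contains no descendant of Smoking and blocks every backdoor path.
Every element of {Age, Exercise} is needed (dropping Age leaves P3 open; dropping Exercise leaves P1 open), so no proper subset is valid.
Among all size-2 subsets of the eligible variables, only {Age, Exercise} blocks every backdoor path, so it is the unique smallest valid adjustment set.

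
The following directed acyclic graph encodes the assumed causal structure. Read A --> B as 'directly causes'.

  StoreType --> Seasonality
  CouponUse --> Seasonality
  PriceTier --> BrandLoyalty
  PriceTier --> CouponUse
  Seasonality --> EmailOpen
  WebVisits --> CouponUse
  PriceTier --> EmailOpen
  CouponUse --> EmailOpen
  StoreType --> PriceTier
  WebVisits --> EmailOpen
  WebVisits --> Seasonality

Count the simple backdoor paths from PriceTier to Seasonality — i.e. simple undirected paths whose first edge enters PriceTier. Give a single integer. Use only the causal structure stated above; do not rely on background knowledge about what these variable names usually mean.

A backdoor path from PriceTier to Seasonality is any simple undirected path whose first edge points into PriceTier (i.e. leaves PriceTier via a parent).
Parents of PriceTier: {StoreType}.
Enumerating:
  P1: PriceTier <- StoreType -> Seasonality
That exhausts the simple backdoor paths. Count: 1.

1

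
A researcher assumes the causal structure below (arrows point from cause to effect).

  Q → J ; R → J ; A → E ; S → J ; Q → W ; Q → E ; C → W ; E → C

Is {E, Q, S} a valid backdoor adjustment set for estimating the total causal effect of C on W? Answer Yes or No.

Backdoor paths from C to W (paths whose first edge points into C):
  P1: C <- E <- Q -> W
Condition 1 (no descendant of C in the set): holds — descendants of C are {W}; none are in {E, Q, S}.
Condition 2 (every backdoor path blocked by {E, Q, S}):
  P1: blocked at chain node E ∈ conditioning set.
{E, Q, S} satisfies the backdoor criterion.

Yes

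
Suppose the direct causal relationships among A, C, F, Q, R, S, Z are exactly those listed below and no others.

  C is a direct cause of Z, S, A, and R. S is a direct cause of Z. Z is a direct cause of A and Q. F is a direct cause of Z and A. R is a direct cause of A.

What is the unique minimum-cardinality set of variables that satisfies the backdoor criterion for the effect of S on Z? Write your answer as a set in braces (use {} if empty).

Variables eligible for adjustment (non-descendants of S, excluding S and Z): {C, F, R}.
Backdoor paths from S to Z:
  P1: S <- C -> Z
  P2: S <- C -> R -> A <- F -> Z
  P3: S <- C -> R -> A <- Z
  P4: S <- C -> A <- F -> Z
  P5: S <- C -> A <- Z
The empty set is not sufficient: P1 (S <- C -> Z) has no collider blocking it and no conditioned non-collider, so it is open.
Try {C}:
  P1: blocked at fork node C ∈ conditioning set.
  P2: blocked at fork node C ∈ conditioning set.
  P3: blocked at fork node C ∈ conditioning set.
  P4: blocked at fork node C ∈ conditioning set.
  P5: blocked at fork node C ∈ conditioning set.
{C} contains no descendant of S and blocks every backdoor path.
No other singleton works — e.g. {F} leaves P1 open — so {C} is the unique smallest valid adjustment set.

{C}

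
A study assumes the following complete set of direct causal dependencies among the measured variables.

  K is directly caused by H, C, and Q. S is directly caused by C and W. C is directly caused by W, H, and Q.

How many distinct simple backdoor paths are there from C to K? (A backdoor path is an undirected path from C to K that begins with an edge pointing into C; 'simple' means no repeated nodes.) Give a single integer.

A backdoor path from C to K is any simple undirected path whose first edge points into C (i.e. leaves C via a parent).
Parents of C: {H, Q, W}.
Enumerating:
  P1: C <- Q -> K
  P2: C <- H -> K
That exhausts the simple backdoor paths. Count: 2.

2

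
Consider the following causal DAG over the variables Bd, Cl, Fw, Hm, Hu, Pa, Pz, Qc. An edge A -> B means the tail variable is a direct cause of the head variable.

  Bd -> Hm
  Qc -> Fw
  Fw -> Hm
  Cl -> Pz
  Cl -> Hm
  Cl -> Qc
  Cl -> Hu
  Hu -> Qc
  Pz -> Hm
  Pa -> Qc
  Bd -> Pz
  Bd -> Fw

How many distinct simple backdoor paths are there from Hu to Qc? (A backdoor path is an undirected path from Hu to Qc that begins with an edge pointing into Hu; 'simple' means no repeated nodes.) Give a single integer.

A backdoor path from Hu to Qc is any simple undirected path whose first edge points into Hu (i.e. leaves Hu via a parent).
Parents of Hu: {Cl}.
Enumerating:
  P1: Hu <- Cl -> Qc
  P2: Hu <- Cl -> Pz <- Bd -> Fw <- Qc
  P3: Hu <- Cl -> Pz <- Bd -> Hm <- Fw <- Qc
  P4: Hu <- Cl -> Pz -> Hm <- Bd -> Fw <- Qc
  P5: Hu <- Cl -> Pz -> Hm <- Fw <- Qc
  P6: Hu <- Cl -> Hm <- Bd -> Fw <- Qc
  P7: Hu <- Cl -> Hm <- Fw <- Qc
  P8: Hu <- Cl -> Hm <- Pz <- Bd -> Fw <- Qc
That exhausts the simple backdoor paths. Count: 8.

8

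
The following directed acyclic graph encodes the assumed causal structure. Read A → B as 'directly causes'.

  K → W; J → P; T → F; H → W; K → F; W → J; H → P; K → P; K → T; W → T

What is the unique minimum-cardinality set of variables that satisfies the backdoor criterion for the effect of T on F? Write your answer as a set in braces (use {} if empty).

{K}

Variables eligible for adjustment (non-descendants of T, excluding T and F): {H, J, K, P, W}.
Backdoor paths from T to F:
  P1: T <- K -> F
  P2: T <- W <- H -> P <- K -> F
  P3: T <- W <- K -> F
  P4: T <- W -> J -> P <- K -> F
The empty set is not sufficient: P1 (T <- K -> F) has no collider blocking it and no conditioned non-collider, so it is open.
Try {K}:
  P1: blocked at fork node K ∈ conditioning set.
  P2: blocked at collider P (neither it nor any descendant is in the conditioning set).
  P3: blocked at fork node K ∈ conditioning set.
  P4: blocked at collider P (neither it nor any descendant is in the conditioning set).
{K} contains no descendant of T and blocks every backdoor path.
No other singleton works — e.g. {H} leaves P1 open — so {K} is the unique smallest valid adjustment set.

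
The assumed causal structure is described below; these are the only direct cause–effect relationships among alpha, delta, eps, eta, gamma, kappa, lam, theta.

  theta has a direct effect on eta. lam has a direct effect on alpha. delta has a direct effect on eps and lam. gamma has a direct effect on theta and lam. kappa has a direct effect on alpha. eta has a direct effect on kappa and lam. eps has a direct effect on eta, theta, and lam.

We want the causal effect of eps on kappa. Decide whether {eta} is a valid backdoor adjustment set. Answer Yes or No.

No

Backdoor paths from eps to kappa (paths whose first edge points into eps):
  P1: eps <- delta -> lam <- gamma -> theta -> eta -> kappa
  P2: eps <- delta -> lam <- eta -> kappa
  P3: eps <- delta -> lam -> alpha <- kappa
Condition 1 (no descendant of eps in the set): FAILS — eta is a descendant of eps.
Condition 2 (every backdoor path blocked by {eta}):
  P1: blocked at collider lam (neither it nor any descendant is in the conditioning set).
  P2: blocked at collider lam (neither it nor any descendant is in the conditioning set).
  P3: blocked at collider alpha (neither it nor any descendant is in the conditioning set).
{eta} does not satisfy the backdoor criterion.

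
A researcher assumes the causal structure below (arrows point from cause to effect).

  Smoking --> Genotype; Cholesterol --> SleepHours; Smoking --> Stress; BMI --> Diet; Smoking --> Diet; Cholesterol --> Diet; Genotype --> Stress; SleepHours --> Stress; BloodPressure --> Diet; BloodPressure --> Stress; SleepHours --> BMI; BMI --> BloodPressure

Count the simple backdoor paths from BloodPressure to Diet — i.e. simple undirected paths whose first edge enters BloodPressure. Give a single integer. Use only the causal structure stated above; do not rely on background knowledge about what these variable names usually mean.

A backdoor path from BloodPressure to Diet is any simple undirected path whose first edge points into BloodPressure (i.e. leaves BloodPressure via a parent).
Parents of BloodPressure: {BMI}.
Enumerating:
  P1: BloodPressure <- BMI <- SleepHours <- Cholesterol -> Diet
  P2: BloodPressure <- BMI <- SleepHours -> Stress <- Smoking -> Diet
  P3: BloodPressure <- BMI <- SleepHours -> Stress <- Genotype <- Smoking -> Diet
  P4: BloodPressure <- BMI -> Diet
That exhausts the simple backdoor paths. Count: 4.

4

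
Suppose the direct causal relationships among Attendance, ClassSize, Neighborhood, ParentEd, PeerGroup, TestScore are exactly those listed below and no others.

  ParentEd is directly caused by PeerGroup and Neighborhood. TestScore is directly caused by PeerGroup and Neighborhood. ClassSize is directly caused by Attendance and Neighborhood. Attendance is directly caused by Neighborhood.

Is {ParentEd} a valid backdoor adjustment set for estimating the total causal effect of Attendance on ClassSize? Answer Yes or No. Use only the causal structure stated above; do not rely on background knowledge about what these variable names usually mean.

No

Backdoor paths from Attendance to ClassSize (paths whose first edge points into Attendance):
  P1: Attendance <- Neighborhood -> ClassSize
Condition 1 (no descendant of Attendance in the set): holds — descendants of Attendance are {ClassSize}; none are in {ParentEd}.
Condition 2 (every backdoor path blocked by {ParentEd}):
  P1: open — no interior node is in the conditioning set.
{ParentEd} does not satisfy the backdoor criterion.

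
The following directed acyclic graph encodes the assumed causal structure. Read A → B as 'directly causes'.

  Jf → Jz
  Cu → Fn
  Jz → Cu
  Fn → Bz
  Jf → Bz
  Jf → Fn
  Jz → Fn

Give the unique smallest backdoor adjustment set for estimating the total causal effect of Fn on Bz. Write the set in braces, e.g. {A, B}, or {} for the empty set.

{Jf}

Variables eligible for adjustment (non-descendants of Fn, excluding Fn and Bz): {Cu, Jf, Jz}.
Backdoor paths from Fn to Bz:
  P1: Fn <- Jf -> Bz
  P2: Fn <- Jz <- Jf -> Bz
  P3: Fn <- Cu <- Jz <- Jf -> Bz
The empty set is not sufficient: P1 (Fn <- Jf -> Bz) has no collider blocking it and no conditioned non-collider, so it is open.
Try {Jf}:
  P1: blocked at fork node Jf ∈ conditioning set.
  P2: blocked at fork node Jf ∈ conditioning set.
  P3: blocked at fork node Jf ∈ conditioning set.
{Jf} contains no descendant of Fn and blocks every backdoor path.
No other singleton works — e.g. {Jz} leaves P1 open — so {Jf} is the unique smallest valid adjustment set.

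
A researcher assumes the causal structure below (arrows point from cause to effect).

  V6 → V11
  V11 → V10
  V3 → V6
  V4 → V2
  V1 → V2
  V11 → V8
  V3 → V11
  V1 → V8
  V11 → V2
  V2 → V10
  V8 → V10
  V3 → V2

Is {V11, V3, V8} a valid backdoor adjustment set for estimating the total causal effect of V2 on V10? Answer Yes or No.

Backdoor paths from V2 to V10 (paths whose first edge points into V2):
  P1: V2 <- V3 -> V6 -> V11 -> V8 -> V10
  P2: V2 <- V3 -> V6 -> V11 -> V10
  P3: V2 <- V3 -> V11 -> V8 -> V10
  P4: V2 <- V3 -> V11 -> V10
  P5: V2 <- V1 -> V8 <- V11 -> V10
  P6: V2 <- V1 -> V8 -> V10
  P7: V2 <- V11 -> V8 -> V10
  P8: V2 <- V11 -> V10
Condition 1 (no descendant of V2 in the set): holds — descendants of V2 are {V10}; none are in {V11, V3, V8}.
Condition 2 (every backdoor path blocked by {V11, V3, V8}):
  P1: blocked at fork node V3 ∈ conditioning set.
  P2: blocked at fork node V3 ∈ conditioning set.
  P3: blocked at fork node V3 ∈ conditioning set.
  P4: blocked at fork node V3 ∈ conditioning set.
  P5: blocked at fork node V11 ∈ conditioning set.
  P6: blocked at chain node V8 ∈ conditioning set.
  P7: blocked at fork node V11 ∈ conditioning set.
  P8: blocked at fork node V11 ∈ conditioning set.
{V11, V3, V8} satisfies the backdoor criterion.

Yes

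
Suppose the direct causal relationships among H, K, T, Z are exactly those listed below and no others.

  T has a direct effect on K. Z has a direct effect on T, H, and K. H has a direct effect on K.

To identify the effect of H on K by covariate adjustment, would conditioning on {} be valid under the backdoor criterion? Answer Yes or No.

No

Backdoor paths from H to K (paths whose first edge points into H):
  P1: H <- Z -> T -> K
  P2: H <- Z -> K
Condition 1 (no descendant of H in the set): holds — descendants of H are {K}; none are in {}.
Condition 2 (every backdoor path blocked by {}):
  P1: open — no interior node is in the conditioning set.
  P2: open — no interior node is in the conditioning set.
{} does not satisfy the backdoor criterion.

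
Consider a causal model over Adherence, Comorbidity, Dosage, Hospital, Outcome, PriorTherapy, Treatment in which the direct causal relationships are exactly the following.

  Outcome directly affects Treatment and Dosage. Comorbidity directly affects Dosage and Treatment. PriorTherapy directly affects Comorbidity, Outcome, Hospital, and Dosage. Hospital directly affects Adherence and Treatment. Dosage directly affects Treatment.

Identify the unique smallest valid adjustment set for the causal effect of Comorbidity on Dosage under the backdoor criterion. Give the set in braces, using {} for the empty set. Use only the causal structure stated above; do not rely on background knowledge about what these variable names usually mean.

Variables eligible for adjustment (non-descendants of Comorbidity, excluding Comorbidity and Dosage): {Adherence, Hospital, Outcome, PriorTherapy}.
Backdoor paths from Comorbidity to Dosage:
  P1: Comorbidity <- PriorTherapy -> Hospital -> Treatment <- Outcome -> Dosage
  P2: Comorbidity <- PriorTherapy -> Hospital -> Treatment <- Dosage
  P3: Comorbidity <- PriorTherapy -> Outcome -> Dosage
  P4: Comorbidity <- PriorTherapy -> Outcome -> Treatment <- Dosage
  P5: Comorbidity <- PriorTherapy -> Dosage
The empty set is not sufficient: P3 (Comorbidity <- PriorTherapy -> Outcome -> Dosage) has no collider blocking it and no conditioned non-collider, so it is open.
Try {PriorTherapy}:
  P1: blocked at fork node PriorTherapy ∈ conditioning set.
  P2: blocked at fork node PriorTherapy ∈ conditioning set.
  P3: blocked at fork node PriorTherapy ∈ conditioning set.
  P4: blocked at fork node PriorTherapy ∈ conditioning set.
  P5: blocked at fork node PriorTherapy ∈ conditioning set.
{PriorTherapy} contains no descendant of Comorbidity and blocks every backdoor path.
No other singleton works — e.g. {Hospital} leaves P3 open — so {PriorTherapy} is the unique smallest valid adjustment set.

{PriorTherapy}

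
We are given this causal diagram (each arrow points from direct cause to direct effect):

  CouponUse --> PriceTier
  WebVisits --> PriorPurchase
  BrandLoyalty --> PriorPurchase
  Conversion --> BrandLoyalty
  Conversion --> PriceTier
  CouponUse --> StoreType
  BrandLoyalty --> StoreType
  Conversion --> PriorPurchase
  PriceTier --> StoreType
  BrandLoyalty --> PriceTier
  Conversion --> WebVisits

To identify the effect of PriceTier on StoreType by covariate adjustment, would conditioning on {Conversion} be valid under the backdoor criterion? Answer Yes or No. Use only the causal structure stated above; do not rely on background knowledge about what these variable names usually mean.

Backdoor paths from PriceTier to StoreType (paths whose first edge points into PriceTier):
  P1: PriceTier <- Conversion -> BrandLoyalty -> StoreType
  P2: PriceTier <- Conversion -> WebVisits -> PriorPurchase <- BrandLoyalty -> StoreType
  P3: PriceTier <- Conversion -> PriorPurchase <- BrandLoyalty -> StoreType
  P4: PriceTier <- CouponUse -> StoreType
  P5: PriceTier <- BrandLoyalty -> StoreType
Condition 1 (no descendant of PriceTier in the set): holds — descendants of PriceTier are {StoreType}; none are in {Conversion}.
Condition 2 (every backdoor path blocked by {Conversion}):
  P1: blocked at fork node Conversion ∈ conditioning set.
  P2: blocked at fork node Conversion ∈ conditioning set.
  P3: blocked at fork node Conversion ∈ conditioning set.
  P4: open — no interior node is in the conditioning set.
  P5: open — no interior node is in the conditioning set.
{Conversion} does not satisfy the backdoor criterion.

No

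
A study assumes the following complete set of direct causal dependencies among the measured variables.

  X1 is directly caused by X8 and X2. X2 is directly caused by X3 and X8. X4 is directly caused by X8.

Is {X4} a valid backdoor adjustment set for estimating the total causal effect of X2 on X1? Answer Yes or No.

No

Backdoor paths from X2 to X1 (paths whose first edge points into X2):
  P1: X2 <- X8 -> X1
Condition 1 (no descendant of X2 in the set): holds — descendants of X2 are {X1}; none are in {X4}.
Condition 2 (every backdoor path blocked by {X4}):
  P1: open — no interior node is in the conditioning set.
{X4} does not satisfy the backdoor criterion.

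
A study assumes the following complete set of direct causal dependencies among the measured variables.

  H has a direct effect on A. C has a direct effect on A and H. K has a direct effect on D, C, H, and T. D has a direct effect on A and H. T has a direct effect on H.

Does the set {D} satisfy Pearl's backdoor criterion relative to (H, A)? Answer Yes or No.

Backdoor paths from H to A (paths whose first edge points into H):
  P1: H <- K -> C -> A
  P2: H <- K -> D -> A
  P3: H <- C <- K -> D -> A
  P4: H <- C -> A
  P5: H <- T <- K -> C -> A
  P6: H <- T <- K -> D -> A
  P7: H <- D <- K -> C -> A
  P8: H <- D -> A
Condition 1 (no descendant of H in the set): holds — descendants of H are {A}; none are in {D}.
Condition 2 (every backdoor path blocked by {D}):
  P1: open — no interior node is in the conditioning set.
  P2: blocked at chain node D ∈ conditioning set.
  P3: blocked at chain node D ∈ conditioning set.
  P4: open — no interior node is in the conditioning set.
  P5: open — no interior node is in the conditioning set.
  P6: blocked at chain node D ∈ conditioning set.
  P7: blocked at chain node D ∈ conditioning set.
  P8: blocked at fork node D ∈ conditioning set.
{D} does not satisfy the backdoor criterion.

No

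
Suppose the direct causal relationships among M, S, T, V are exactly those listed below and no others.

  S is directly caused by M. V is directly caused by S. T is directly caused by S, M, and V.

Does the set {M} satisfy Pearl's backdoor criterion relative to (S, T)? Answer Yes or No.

Yes

Backdoor paths from S to T (paths whose first edge points into S):
  P1: S <- M -> T
Condition 1 (no descendant of S in the set): holds — descendants of S are {T, V}; none are in {M}.
Condition 2 (every backdoor path blocked by {M}):
  P1: blocked at fork node M ∈ conditioning set.
{M} satisfies the backdoor criterion.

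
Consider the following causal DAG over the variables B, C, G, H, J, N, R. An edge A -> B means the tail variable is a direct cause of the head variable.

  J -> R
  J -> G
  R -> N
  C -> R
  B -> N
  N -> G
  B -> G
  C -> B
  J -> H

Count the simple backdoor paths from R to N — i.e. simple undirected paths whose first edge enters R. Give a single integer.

A backdoor path from R to N is any simple undirected path whose first edge points into R (i.e. leaves R via a parent).
Parents of R: {C, J}.
Enumerating:
  P1: R <- C -> B -> N
  P2: R <- C -> B -> G <- N
  P3: R <- J -> G <- B -> N
  P4: R <- J -> G <- N
That exhausts the simple backdoor paths. Count: 4.

4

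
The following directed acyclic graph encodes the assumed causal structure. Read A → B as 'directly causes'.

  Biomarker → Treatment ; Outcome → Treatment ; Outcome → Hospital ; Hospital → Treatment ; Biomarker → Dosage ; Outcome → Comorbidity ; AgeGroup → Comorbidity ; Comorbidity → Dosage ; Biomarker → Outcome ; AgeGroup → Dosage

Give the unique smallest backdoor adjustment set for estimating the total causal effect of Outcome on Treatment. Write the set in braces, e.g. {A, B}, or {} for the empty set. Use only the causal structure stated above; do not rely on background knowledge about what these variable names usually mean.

{Biomarker}

Variables eligible for adjustment (non-descendants of Outcome, excluding Outcome and Treatment): {AgeGroup, Biomarker}.
Backdoor paths from Outcome to Treatment:
  P1: Outcome <- Biomarker -> Treatment
The empty set is not sufficient: P1 (Outcome <- Biomarker -> Treatment) has no collider blocking it and no conditioned non-collider, so it is open.
Try {Biomarker}:
  P1: blocked at fork node Biomarker ∈ conditioning set.
{Biomarker} contains no descendant of Outcome and blocks every backdoor path.
No other singleton works — e.g. {AgeGroup} leaves P1 open — so {Biomarker} is the unique smallest valid adjustment set.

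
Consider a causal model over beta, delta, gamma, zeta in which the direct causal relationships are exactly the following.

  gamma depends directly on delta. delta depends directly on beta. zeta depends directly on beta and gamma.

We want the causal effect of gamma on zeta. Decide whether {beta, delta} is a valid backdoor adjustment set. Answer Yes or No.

Backdoor paths from gamma to zeta (paths whose first edge points into gamma):
  P1: gamma <- delta <- beta -> zeta
Condition 1 (no descendant of gamma in the set): holds — descendants of gamma are {zeta}; none are in {beta, delta}.
Condition 2 (every backdoor path blocked by {beta, delta}):
  P1: blocked at chain node delta ∈ conditioning set.
{beta, delta} satisfies the backdoor criterion.

Yes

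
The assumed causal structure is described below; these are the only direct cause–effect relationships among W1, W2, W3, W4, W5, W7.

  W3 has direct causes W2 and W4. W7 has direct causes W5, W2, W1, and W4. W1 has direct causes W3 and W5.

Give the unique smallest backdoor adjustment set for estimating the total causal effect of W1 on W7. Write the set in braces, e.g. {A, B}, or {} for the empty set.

{W3, W5}

Variables eligible for adjustment (non-descendants of W1, excluding W1 and W7): {W2, W3, W4, W5}.
Backdoor paths from W1 to W7:
  P1: W1 <- W3 <- W2 -> W7
  P2: W1 <- W3 <- W4 -> W7
  P3: W1 <- W5 -> W7
The empty set is not sufficient: P1 (W1 <- W3 <- W2 -> W7) has no collider blocking it and no conditioned non-collider, so it is open.
Try {W3, W5}:
  P1: blocked at chain node W3 ∈ conditioning set.
  P2: blocked at chain node W3 ∈ conditioning set.
  P3: blocked at fork node W5 ∈ conditioning set.
{W3, W5} contains no descendant of W1 and blocks every backdoor path.
Every element of {W3, W5} is needed (dropping W3 leaves P1 open; dropping W5 leaves P3 open), so no proper subset is valid.
Among all size-2 subsets of the eligible variables, only {W3, W5} blocks every backdoor path, so it is the unique smallest valid adjustment set.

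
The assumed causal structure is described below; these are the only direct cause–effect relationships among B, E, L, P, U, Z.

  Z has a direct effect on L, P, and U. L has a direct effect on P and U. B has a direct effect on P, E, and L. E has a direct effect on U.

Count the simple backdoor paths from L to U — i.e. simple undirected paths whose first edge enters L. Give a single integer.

A backdoor path from L to U is any simple undirected path whose first edge points into L (i.e. leaves L via a parent).
Parents of L: {B, Z}.
Enumerating:
  P1: L <- Z -> U
  P2: L <- Z -> P <- B -> E -> U
  P3: L <- B -> E -> U
  P4: L <- B -> P <- Z -> U
That exhausts the simple backdoor paths. Count: 4.

4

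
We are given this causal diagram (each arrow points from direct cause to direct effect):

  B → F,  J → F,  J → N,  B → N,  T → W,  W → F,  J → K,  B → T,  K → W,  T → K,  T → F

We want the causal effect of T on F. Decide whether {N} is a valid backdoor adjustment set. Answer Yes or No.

Backdoor paths from T to F (paths whose first edge points into T):
  P1: T <- B -> F
  P2: T <- B -> N <- J -> K -> W -> F
  P3: T <- B -> N <- J -> F
Condition 1 (no descendant of T in the set): holds — descendants of T are {F, K, W}; none are in {N}.
Condition 2 (every backdoor path blocked by {N}):
  P1: open — no interior node is in the conditioning set.
  P2: open — collider(s) N are conditioned on (or have a conditioned descendant) and no non-collider on the path is in the set.
  P3: open — collider(s) N are conditioned on (or have a conditioned descendant) and no non-collider on the path is in the set.
{N} does not satisfy the backdoor criterion.

No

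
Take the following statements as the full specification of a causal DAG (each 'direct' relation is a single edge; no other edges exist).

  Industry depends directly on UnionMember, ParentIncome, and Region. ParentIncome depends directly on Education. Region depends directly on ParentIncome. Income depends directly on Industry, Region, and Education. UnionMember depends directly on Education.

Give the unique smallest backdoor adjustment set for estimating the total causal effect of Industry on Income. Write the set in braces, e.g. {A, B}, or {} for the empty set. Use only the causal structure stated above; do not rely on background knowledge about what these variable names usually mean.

{Education, Region}

Variables eligible for adjustment (non-descendants of Industry, excluding Industry and Income): {Education, ParentIncome, Region, UnionMember}.
Backdoor paths from Industry to Income:
  P1: Industry <- ParentIncome <- Education -> Income
  P2: Industry <- ParentIncome -> Region -> Income
  P3: Industry <- Region <- ParentIncome <- Education -> Income
  P4: Industry <- Region -> Income
  P5: Industry <- UnionMember <- Education -> ParentIncome -> Region -> Income
  P6: Industry <- UnionMember <- Education -> Income
The empty set is not sufficient: P1 (Industry <- ParentIncome <- Education -> Income) has no collider blocking it and no conditioned non-collider, so it is open.
Try {Education, Region}:
  P1: blocked at fork node Education ∈ conditioning set.
  P2: blocked at chain node Region ∈ conditioning set.
  P3: blocked at chain node Region ∈ conditioning set.
  P4: blocked at fork node Region ∈ conditioning set.
  P5: blocked at fork node Education ∈ conditioning set.
  P6: blocked at fork node Education ∈ conditioning set.
{Education, Region} contains no descendant of Industry and blocks every backdoor path.
Every element of {Education, Region} is needed (dropping Education leaves P1 open; dropping Region leaves P2 open), so no proper subset is valid.
Among all size-2 subsets of the eligible variables, only {Education, Region} blocks every backdoor path, so it is the unique smallest valid adjustment set.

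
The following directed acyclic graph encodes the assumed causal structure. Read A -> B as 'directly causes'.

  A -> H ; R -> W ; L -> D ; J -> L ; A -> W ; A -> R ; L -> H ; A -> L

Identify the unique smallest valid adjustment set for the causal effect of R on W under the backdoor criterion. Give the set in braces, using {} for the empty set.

{A}

Variables eligible for adjustment (non-descendants of R, excluding R and W): {A, D, H, J, L}.
Backdoor paths from R to W:
  P1: R <- A -> W
The empty set is not sufficient: P1 (R <- A -> W) has no collider blocking it and no conditioned non-collider, so it is open.
Try {A}:
  P1: blocked at fork node A ∈ conditioning set.
{A} contains no descendant of R and blocks every backdoor path.
No other singleton works — e.g. {J} leaves P1 open — so {A} is the unique smallest valid adjustment set.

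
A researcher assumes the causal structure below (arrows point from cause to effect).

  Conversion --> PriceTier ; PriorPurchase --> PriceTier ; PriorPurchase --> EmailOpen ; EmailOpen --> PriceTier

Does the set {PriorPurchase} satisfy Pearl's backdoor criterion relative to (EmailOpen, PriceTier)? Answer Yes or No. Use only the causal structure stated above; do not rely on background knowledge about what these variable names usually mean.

Yes

Backdoor paths from EmailOpen to PriceTier (paths whose first edge points into EmailOpen):
  P1: EmailOpen <- PriorPurchase -> PriceTier
Condition 1 (no descendant of EmailOpen in the set): holds — descendants of EmailOpen are {PriceTier}; none are in {PriorPurchase}.
Condition 2 (every backdoor path blocked by {PriorPurchase}):
  P1: blocked at fork node PriorPurchase ∈ conditioning set.
{PriorPurchase} satisfies the backdoor criterion.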